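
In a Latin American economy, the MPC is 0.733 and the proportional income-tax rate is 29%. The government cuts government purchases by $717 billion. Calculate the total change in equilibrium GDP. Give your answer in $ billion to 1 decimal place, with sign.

Government-spending multiplier = 1/(1 − c(1−t)) = 1/(1 − 0.733×0.71) = 1/0.47957 ≈ 2.085.
ΔY = k × ΔG = (−$717 billion) / 0.47957 ≈ −$1,495.1 billion.

−$1,495.1 billion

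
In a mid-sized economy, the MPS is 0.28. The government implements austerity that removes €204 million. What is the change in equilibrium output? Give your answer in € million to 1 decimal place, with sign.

MPC = 1 − MPS = 1 − 0.28 = 0.72.
Expenditure multiplier = 1/(1 − MPC) = 1/(1 − 0.72) = 1/0.28 ≈ 3.571.
ΔY = k × ΔG = (−€204 million) / 0.28 ≈ −€728.6 million.

−€728.6 million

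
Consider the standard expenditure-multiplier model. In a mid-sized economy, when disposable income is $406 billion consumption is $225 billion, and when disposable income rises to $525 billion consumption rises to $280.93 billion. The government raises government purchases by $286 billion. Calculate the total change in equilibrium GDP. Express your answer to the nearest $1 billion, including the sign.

+$540 billion

MPC = ΔC/ΔYd = (280.93 − 225)/(525 − 406) = 55.93/119 = 0.47.
Government-spending multiplier = 1/(1 − MPC) = 1/(1 − 0.47) = 1/0.53 ≈ 1.887.
ΔY = k × ΔG = (+$286 billion) / 0.53 ≈ +$540 billion.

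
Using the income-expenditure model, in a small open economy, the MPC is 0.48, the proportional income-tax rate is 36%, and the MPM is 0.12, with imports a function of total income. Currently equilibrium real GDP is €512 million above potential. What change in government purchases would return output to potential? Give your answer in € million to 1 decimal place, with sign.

−€416.2 million

Spending multiplier = 1/(1 − c(1−t) + m) = 1/(1 − 0.48×0.64 + 0.12) = 1/0.8128 ≈ 1.23.
Need ΔY = −€512 million, so ΔG = ΔY/k = (−€512 million) × 0.8128 ≈ −€416.2 million.
The government should cut government purchases by €416.2 million.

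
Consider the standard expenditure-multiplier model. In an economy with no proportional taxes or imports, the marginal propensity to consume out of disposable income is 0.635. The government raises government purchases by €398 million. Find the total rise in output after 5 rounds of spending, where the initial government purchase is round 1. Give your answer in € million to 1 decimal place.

Round 1 adds ΔG = €398 million; each later round is MPC = 0.635 times the previous.
After 5 rounds: 398 + 252.73 + 160.48355 + 101.90705425 + 64.71097944875 = ΔG·(1 − c^5)/(1 − c) = 398 × (1 − 0.103244904396875)/0.365 ≈ €977.8 million.

€977.8 million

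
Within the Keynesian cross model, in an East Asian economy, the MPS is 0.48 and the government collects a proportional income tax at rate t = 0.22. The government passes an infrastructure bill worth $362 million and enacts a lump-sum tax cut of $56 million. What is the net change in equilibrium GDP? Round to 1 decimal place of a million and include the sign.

MPC = 1 − MPS = 1 − 0.48 = 0.52.
Expenditure multiplier = 1/(1 − c(1−t)) = 1/(1 − 0.52×0.78) = 1/0.5944 ≈ 1.682.
ΔG contributes k·ΔG = (+$362 million) / 0.5944 ≈ +$609 million.
ΔT of −$56 million changes first-round spending by −c·ΔT = +$29.12 million, contributing k·(−c·ΔT) = (+$29.12 million) / 0.5944 ≈ +$49 million.
Net ΔY = k(ΔG − c·ΔT) = (+$391.12 million) / 0.5944 ≈ +$658 million.

+$658.0 million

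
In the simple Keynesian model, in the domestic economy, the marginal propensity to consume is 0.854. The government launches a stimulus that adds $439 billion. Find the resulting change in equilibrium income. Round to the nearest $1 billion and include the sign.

Expenditure multiplier = 1/(1 − MPC) = 1/(1 − 0.854) = 1/0.146 ≈ 6.849.
ΔY = k × ΔG = (+$439 billion) / 0.146 ≈ +$3,007 billion.

+$3,007 billion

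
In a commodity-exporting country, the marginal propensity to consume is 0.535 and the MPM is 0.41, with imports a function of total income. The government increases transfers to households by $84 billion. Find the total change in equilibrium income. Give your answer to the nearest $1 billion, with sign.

+$51 billion

The transfer change shifts disposable income by +$84 billion, so first-round consumption changes by c·ΔTR = 0.535 × (+$84 billion) = +$44.94 billion.
Expenditure multiplier = 1/(1 − c + m) = 1/(1 − 0.535 + 0.41) = 1/0.875 ≈ 1.143.
The transfer multiplier is c × k ≈ 0.611, so ΔY = k × (c·ΔTR) = (+$44.94 billion) / 0.875 ≈ +$51 billion.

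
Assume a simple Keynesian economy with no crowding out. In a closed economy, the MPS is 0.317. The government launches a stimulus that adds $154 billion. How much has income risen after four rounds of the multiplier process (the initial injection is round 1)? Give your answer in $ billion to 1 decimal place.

$380.1 billion

MPC = 1 − MPS = 1 − 0.317 = 0.683.
Round 1 adds ΔG = $154 billion; each later round is MPC = 0.683 times the previous.
After 4 rounds: 154 + 105.182 + 71.839306 + 49.066245998 = ΔG·(1 − c^4)/(1 − c) = 154 × (1 − 0.217611987121)/0.317 ≈ $380.1 billion.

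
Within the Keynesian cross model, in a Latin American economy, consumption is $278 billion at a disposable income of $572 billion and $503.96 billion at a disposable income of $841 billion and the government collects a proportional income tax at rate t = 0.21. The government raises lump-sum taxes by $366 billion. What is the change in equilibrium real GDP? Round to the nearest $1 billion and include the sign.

−$914 billion

MPC = ΔC/ΔYd = (503.96 − 278)/(841 − 572) = 225.96/269 = 0.84.
A lump-sum tax change of +$366 billion shifts disposable income by −$366 billion; first-round consumption changes by −c × ΔT = −0.84 × (+$366 billion) = −$307.44 billion.
Expenditure multiplier = 1/(1 − c(1−t)) = 1/(1 − 0.84×0.79) = 1/0.3364 ≈ 2.973.
The tax multiplier is −c × k ≈ −2.497, so ΔY = k × (−c·ΔT) = (−$307.44 billion) / 0.3364 ≈ −$914 billion.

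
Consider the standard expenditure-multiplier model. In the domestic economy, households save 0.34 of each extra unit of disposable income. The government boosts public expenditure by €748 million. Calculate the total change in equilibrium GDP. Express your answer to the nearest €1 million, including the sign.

MPC = 1 − MPS = 1 − 0.34 = 0.66.
Government-spending multiplier = 1/(1 − MPC) = 1/(1 − 0.66) = 1/0.34 ≈ 2.941.
ΔY = k × ΔG = (+€748 million) / 0.34 = +€2,200 million.

+€2,200 million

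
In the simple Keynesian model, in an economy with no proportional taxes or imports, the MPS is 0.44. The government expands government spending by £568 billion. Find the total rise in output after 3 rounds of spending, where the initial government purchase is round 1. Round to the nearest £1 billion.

£1,064 billion

MPC = 1 − MPS = 1 − 0.44 = 0.56.
Round 1 adds ΔG = £568 billion; each later round is MPC = 0.56 times the previous.
After 3 rounds: 568 + 318.08 + 178.1248 = ΔG·(1 − c^3)/(1 − c) = 568 × (1 − 0.175616)/0.44 ≈ £1,064 billion.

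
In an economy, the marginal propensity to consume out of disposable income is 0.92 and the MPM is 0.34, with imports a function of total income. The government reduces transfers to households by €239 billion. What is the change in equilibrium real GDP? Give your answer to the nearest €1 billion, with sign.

−€524 billion

The transfer change shifts disposable income by −€239 billion, so first-round consumption changes by c·ΔTR = 0.92 × (−€239 billion) = −€219.88 billion.
Expenditure multiplier = 1/(1 − c + m) = 1/(1 − 0.92 + 0.34) = 1/0.42 ≈ 2.381.
The transfer multiplier is c × k ≈ 2.19, so ΔY = k × (c·ΔTR) = (−€219.88 billion) / 0.42 ≈ −€524 billion.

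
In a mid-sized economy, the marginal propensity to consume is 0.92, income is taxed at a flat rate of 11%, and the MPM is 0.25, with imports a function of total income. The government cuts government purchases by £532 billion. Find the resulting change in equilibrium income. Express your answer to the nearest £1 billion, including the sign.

−£1,234 billion

Expenditure multiplier = 1/(1 − c(1−t) + m) = 1/(1 − 0.92×0.89 + 0.25) = 1/0.4312 ≈ 2.319.
ΔY = k × ΔG = (−£532 billion) / 0.4312 ≈ −£1,234 billion.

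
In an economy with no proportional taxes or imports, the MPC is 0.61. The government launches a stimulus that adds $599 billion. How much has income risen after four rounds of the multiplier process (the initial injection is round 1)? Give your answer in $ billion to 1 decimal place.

Round 1 adds ΔG = $599 billion; each later round is MPC = 0.61 times the previous.
After 4 rounds: 599 + 365.39 + 222.8879 + 135.961619 = ΔG·(1 − c^4)/(1 − c) = 599 × (1 − 0.13845841)/0.39 ≈ $1,323.2 billion.

$1,323.2 billion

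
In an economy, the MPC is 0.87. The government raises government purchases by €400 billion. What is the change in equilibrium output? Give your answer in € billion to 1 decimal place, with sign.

+€3,076.9 billion

Expenditure multiplier = 1/(1 − MPC) = 1/(1 − 0.87) = 1/0.13 ≈ 7.692.
ΔY = k × ΔG = (+€400 billion) / 0.13 ≈ +€3,076.9 billion.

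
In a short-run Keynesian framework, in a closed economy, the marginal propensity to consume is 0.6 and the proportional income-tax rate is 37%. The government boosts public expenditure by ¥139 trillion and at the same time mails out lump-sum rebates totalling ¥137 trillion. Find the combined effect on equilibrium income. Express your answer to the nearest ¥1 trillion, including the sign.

Expenditure multiplier = 1/(1 − c(1−t)) = 1/(1 − 0.6×0.63) = 1/0.622 ≈ 1.608.
ΔG contributes k·ΔG = (+¥139 trillion) / 0.622 ≈ +¥223.5 trillion.
ΔT of −¥137 trillion changes first-round spending by −c·ΔT = +¥82.2 trillion, contributing k·(−c·ΔT) = (+¥82.2 trillion) / 0.622 ≈ +¥132.2 trillion.
Net ΔY = k(ΔG − c·ΔT) = (+¥221.2 trillion) / 0.622 ≈ +¥356 trillion.

+¥356 trillion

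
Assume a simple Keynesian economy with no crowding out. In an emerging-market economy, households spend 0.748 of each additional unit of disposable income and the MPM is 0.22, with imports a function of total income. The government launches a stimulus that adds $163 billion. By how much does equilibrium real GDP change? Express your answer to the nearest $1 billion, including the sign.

+$345 billion

Government-spending multiplier = 1/(1 − c + m) = 1/(1 − 0.748 + 0.22) = 1/0.472 ≈ 2.119.
ΔY = k × ΔG = (+$163 billion) / 0.472 ≈ +$345 billion.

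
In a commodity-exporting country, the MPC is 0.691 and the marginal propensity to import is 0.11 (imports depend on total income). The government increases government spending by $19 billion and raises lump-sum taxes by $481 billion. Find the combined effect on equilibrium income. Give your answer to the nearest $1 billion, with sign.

Expenditure multiplier = 1/(1 − c + m) = 1/(1 − 0.691 + 0.11) = 1/0.419 ≈ 2.387.
ΔG contributes k·ΔG = (+$19 billion) / 0.419 ≈ +$45.3 billion.
ΔT of +$481 billion changes first-round spending by −c·ΔT = −$332.371 billion, contributing k·(−c·ΔT) = (−$332.371 billion) / 0.419 ≈ −$793.2 billion.
Net ΔY = k(ΔG − c·ΔT) = (−$313.371 billion) / 0.419 ≈ −$748 billion.

−$748 billion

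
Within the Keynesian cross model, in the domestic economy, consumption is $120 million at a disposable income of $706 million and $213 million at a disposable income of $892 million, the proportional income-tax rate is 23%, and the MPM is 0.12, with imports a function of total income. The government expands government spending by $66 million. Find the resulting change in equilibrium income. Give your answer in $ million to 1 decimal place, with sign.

MPC = ΔC/ΔYd = (213 − 120)/(892 − 706) = 93/186 = 0.5.
Expenditure multiplier = 1/(1 − c(1−t) + m) = 1/(1 − 0.5×0.77 + 0.12) = 1/0.735 ≈ 1.361.
ΔY = k × ΔG = (+$66 million) / 0.735 ≈ +$89.8 million.

+$89.8 million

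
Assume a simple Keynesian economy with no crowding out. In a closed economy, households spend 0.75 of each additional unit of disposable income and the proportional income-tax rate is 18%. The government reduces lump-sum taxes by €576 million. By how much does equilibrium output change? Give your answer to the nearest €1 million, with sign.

+€1,122 million

A lump-sum tax change of −€576 million shifts disposable income by +€576 million; first-round consumption changes by −c × ΔT = −0.75 × (−€576 million) = +€432 million.
Expenditure multiplier = 1/(1 − c(1−t)) = 1/(1 − 0.75×0.82) = 1/0.385 ≈ 2.597.
The tax multiplier is −c × k ≈ −1.948, so ΔY = k × (−c·ΔT) = (+€432 million) / 0.385 ≈ +€1,122 million.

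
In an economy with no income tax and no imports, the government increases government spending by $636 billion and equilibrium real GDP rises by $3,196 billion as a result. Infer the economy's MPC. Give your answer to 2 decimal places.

Implied spending multiplier k = ΔY/ΔG = 3,196/636 ≈ 5.0252.
Since k = 1/(1 − MPC), MPC = 1 − 1/k = 1 − ΔG/ΔY = 1 − 636/3,196 ≈ 0.80.

0.80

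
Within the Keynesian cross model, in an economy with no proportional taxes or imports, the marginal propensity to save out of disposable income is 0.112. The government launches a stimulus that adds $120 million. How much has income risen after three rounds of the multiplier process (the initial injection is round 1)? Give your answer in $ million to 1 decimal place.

MPC = 1 − MPS = 1 − 0.112 = 0.888.
Round 1 adds ΔG = $120 million; each later round is MPC = 0.888 times the previous.
After 3 rounds: 120 + 106.56 + 94.62528 = ΔG·(1 − c^3)/(1 − c) = 120 × (1 − 0.700227072)/0.112 ≈ $321.2 million.

$321.2 million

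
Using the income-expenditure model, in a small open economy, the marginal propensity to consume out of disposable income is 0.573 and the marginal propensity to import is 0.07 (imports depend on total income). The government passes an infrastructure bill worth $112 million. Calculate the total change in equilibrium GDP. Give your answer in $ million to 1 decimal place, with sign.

+$225.4 million

Expenditure multiplier = 1/(1 − c + m) = 1/(1 − 0.573 + 0.07) = 1/0.497 ≈ 2.012.
ΔY = k × ΔG = (+$112 million) / 0.497 ≈ +$225.4 million.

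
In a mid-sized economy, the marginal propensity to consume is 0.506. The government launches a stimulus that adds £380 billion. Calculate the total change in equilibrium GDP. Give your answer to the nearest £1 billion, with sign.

+£769 billion

Expenditure multiplier = 1/(1 − MPC) = 1/(1 − 0.506) = 1/0.494 ≈ 2.024.
ΔY = k × ΔG = (+£380 billion) / 0.494 ≈ +£769 billion.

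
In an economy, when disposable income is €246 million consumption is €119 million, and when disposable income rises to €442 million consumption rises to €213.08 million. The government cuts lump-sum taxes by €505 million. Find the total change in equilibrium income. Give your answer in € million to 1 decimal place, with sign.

MPC = ΔC/ΔYd = (213.08 − 119)/(442 − 246) = 94.08/196 = 0.48.
A lump-sum tax change of −€505 million shifts disposable income by +€505 million; first-round consumption changes by −c × ΔT = −0.48 × (−€505 million) = +€242.4 million.
Expenditure multiplier = 1/(1 − MPC) = 1/(1 − 0.48) = 1/0.52 ≈ 1.923.
The tax multiplier is −c × k ≈ −0.923, so ΔY = k × (−c·ΔT) = (+€242.4 million) / 0.52 ≈ +€466.2 million.

+€466.2 million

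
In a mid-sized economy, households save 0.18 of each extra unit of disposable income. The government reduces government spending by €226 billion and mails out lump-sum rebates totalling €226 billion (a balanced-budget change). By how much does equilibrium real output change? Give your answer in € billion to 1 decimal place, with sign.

−€226.0 billion

MPC = 1 − MPS = 1 − 0.18 = 0.82.
Expenditure multiplier = 1/(1 − MPC) = 1/(1 − 0.82) = 1/0.18 ≈ 5.556.
ΔG contributes k·ΔG = (−€226 billion) / 0.18 ≈ −€1,255.6 billion.
ΔT of −€226 billion changes first-round spending by −c·ΔT = +€185.32 billion, contributing k·(−c·ΔT) = (+€185.32 billion) / 0.18 ≈ +€1,029.6 billion.
With ΔG = ΔT and no other leakages, the balanced-budget multiplier is 1, so ΔY = ΔG = −€226 billion.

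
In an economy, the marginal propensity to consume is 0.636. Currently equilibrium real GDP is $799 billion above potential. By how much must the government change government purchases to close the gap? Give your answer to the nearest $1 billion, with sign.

−$291 billion

Spending multiplier = 1/(1 − MPC) = 1/(1 − 0.636) = 1/0.364 ≈ 2.747.
Need ΔY = −$799 billion, so ΔG = ΔY/k = (−$799 billion) × 0.364 ≈ −$291 billion.
The government should cut government purchases by $291 billion.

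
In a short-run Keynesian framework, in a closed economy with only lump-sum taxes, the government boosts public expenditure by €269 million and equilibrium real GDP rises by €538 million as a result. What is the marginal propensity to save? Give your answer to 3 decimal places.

Implied spending multiplier k = ΔY/ΔG = 538/269 = 2.
Since k = 1/(1 − MPC), MPC = 1 − 1/k = 1 − ΔG/ΔY = 1 − 269/538 = 0.500.
MPS = 1 − MPC = 0.500.

0.500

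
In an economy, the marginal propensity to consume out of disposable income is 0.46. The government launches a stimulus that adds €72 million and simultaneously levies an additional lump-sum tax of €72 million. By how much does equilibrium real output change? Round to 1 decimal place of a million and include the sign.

Expenditure multiplier = 1/(1 − MPC) = 1/(1 − 0.46) = 1/0.54 ≈ 1.852.
ΔG contributes k·ΔG = (+€72 million) / 0.54 ≈ +€133.3 million.
ΔT of +€72 million changes first-round spending by −c·ΔT = −€33.12 million, contributing k·(−c·ΔT) = (−€33.12 million) / 0.54 ≈ −€61.3 million.
With ΔG = ΔT and no other leakages, the balanced-budget multiplier is 1, so ΔY = ΔG = +€72 million.

+€72.0 million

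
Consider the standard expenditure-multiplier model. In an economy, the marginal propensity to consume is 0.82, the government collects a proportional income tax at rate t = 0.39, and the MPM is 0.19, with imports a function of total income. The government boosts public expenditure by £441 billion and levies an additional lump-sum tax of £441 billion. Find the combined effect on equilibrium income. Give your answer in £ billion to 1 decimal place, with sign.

Expenditure multiplier = 1/(1 − c(1−t) + m) = 1/(1 − 0.82×0.61 + 0.19) = 1/0.6898 ≈ 1.45.
ΔG contributes k·ΔG = (+£441 billion) / 0.6898 ≈ +£639.3 billion.
ΔT of +£441 billion changes first-round spending by −c·ΔT = −£361.62 billion, contributing k·(−c·ΔT) = (−£361.62 billion) / 0.6898 ≈ −£524.2 billion.
Net ΔY = k(ΔG − c·ΔT) = (+£79.38 billion) / 0.6898 ≈ +£115.1 billion.

+£115.1 billion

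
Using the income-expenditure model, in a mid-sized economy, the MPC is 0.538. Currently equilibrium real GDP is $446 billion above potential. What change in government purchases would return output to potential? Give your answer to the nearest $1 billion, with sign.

−$206 billion

Spending multiplier = 1/(1 − MPC) = 1/(1 − 0.538) = 1/0.462 ≈ 2.165.
Need ΔY = −$446 billion, so ΔG = ΔY/k = (−$446 billion) × 0.462 ≈ −$206 billion.
The government should cut government purchases by $206 billion.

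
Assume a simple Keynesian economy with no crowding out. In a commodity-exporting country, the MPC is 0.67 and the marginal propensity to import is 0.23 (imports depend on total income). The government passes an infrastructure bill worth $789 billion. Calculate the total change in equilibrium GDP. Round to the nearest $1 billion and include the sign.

Expenditure multiplier = 1/(1 − c + m) = 1/(1 − 0.67 + 0.23) = 1/0.56 ≈ 1.786.
ΔY = k × ΔG = (+$789 billion) / 0.56 ≈ +$1,409 billion.

+$1,409 billion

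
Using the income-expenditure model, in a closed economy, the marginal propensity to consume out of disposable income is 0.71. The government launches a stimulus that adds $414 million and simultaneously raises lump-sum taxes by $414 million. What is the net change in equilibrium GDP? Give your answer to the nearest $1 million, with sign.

+$414 million

Expenditure multiplier = 1/(1 − MPC) = 1/(1 − 0.71) = 1/0.29 ≈ 3.448.
ΔG contributes k·ΔG = (+$414 million) / 0.29 ≈ +$1,427.6 million.
ΔT of +$414 million changes first-round spending by −c·ΔT = −$293.94 million, contributing k·(−c·ΔT) = (−$293.94 million) / 0.29 ≈ −$1,013.6 million.
With ΔG = ΔT and no other leakages, the balanced-budget multiplier is 1, so ΔY = ΔG = +$414 million.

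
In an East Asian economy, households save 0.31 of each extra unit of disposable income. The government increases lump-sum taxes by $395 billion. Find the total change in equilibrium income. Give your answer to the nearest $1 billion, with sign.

−$879 billion

MPC = 1 − MPS = 1 − 0.31 = 0.69.
A lump-sum tax change of +$395 billion shifts disposable income by −$395 billion; first-round consumption changes by −c × ΔT = −0.69 × (+$395 billion) = −$272.55 billion.
Expenditure multiplier = 1/(1 − MPC) = 1/(1 − 0.69) = 1/0.31 ≈ 3.226.
The tax multiplier is −c × k ≈ −2.226, so ΔY = k × (−c·ΔT) = (−$272.55 billion) / 0.31 ≈ −$879 billion.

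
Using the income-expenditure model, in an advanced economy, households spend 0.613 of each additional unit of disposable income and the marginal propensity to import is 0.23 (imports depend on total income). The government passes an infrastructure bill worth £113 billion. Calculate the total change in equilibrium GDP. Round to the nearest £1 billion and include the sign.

Expenditure multiplier = 1/(1 − c + m) = 1/(1 − 0.613 + 0.23) = 1/0.617 ≈ 1.621.
ΔY = k × ΔG = (+£113 billion) / 0.617 ≈ +£183 billion.

+£183 billion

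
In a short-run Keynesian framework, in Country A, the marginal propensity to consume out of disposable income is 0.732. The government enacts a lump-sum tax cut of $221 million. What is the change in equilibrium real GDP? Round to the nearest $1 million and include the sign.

A lump-sum tax change of −$221 million shifts disposable income by +$221 million; first-round consumption changes by −c × ΔT = −0.732 × (−$221 million) = +$161.772 million.
Expenditure multiplier = 1/(1 − MPC) = 1/(1 − 0.732) = 1/0.268 ≈ 3.731.
The tax multiplier is −c × k ≈ −2.731, so ΔY = k × (−c·ΔT) = (+$161.772 million) / 0.268 ≈ +$604 million.

+$604 million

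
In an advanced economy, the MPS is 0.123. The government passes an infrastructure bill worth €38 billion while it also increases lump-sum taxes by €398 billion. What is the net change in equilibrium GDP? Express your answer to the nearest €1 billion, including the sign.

MPC = 1 − MPS = 1 − 0.123 = 0.877.
Expenditure multiplier = 1/(1 − MPC) = 1/(1 − 0.877) = 1/0.123 ≈ 8.13.
ΔG contributes k·ΔG = (+€38 billion) / 0.123 ≈ +€308.9 billion.
ΔT of +€398 billion changes first-round spending by −c·ΔT = −€349.046 billion, contributing k·(−c·ΔT) = (−€349.046 billion) / 0.123 ≈ −€2,837.8 billion.
Net ΔY = k(ΔG − c·ΔT) = (−€311.046 billion) / 0.123 ≈ −€2,529 billion.

−€2,529 billion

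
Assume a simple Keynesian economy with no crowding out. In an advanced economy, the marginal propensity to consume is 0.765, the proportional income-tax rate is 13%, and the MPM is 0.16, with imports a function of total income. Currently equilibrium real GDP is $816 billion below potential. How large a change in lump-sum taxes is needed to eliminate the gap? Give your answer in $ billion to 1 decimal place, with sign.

−$527.4 billion

Spending multiplier = 1/(1 − c(1−t) + m) = 1/(1 − 0.765×0.87 + 0.16) = 1/0.49445 ≈ 2.022.
Tax multiplier = −c·k = −0.765/0.49445 ≈ −1.547. Need ΔY = +$816 billion, so ΔT = ΔY/(−c·k) = −(+$816 billion) × 0.49445 / 0.765 ≈ −$527.4 billion.
The government should cut lump-sum taxes by $527.4 billion.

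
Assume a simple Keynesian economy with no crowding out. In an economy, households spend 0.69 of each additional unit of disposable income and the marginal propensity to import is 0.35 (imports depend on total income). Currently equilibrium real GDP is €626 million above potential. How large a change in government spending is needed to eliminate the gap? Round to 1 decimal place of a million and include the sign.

−€413.2 million

Spending multiplier = 1/(1 − c + m) = 1/(1 − 0.69 + 0.35) = 1/0.66 ≈ 1.515.
Need ΔY = −€626 million, so ΔG = ΔY/k = (−€626 million) × 0.66 ≈ −€413.2 million.
The government should cut government spending by €413.2 million.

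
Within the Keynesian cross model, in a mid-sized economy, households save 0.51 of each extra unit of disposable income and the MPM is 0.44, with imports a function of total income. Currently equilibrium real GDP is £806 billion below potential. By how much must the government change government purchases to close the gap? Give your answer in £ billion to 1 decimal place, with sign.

MPC = 1 − MPS = 1 − 0.51 = 0.49.
Spending multiplier = 1/(1 − c + m) = 1/(1 − 0.49 + 0.44) = 1/0.95 ≈ 1.053.
Need ΔY = +£806 billion, so ΔG = ΔY/k = (+£806 billion) × 0.95 = +£765.7 billion.
The government should increase government purchases by £765.7 billion.

+£765.7 billion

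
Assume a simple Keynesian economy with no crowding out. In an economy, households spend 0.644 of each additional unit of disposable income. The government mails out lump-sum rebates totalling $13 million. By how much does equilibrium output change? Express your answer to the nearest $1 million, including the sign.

+$24 million

A lump-sum tax change of −$13 million shifts disposable income by +$13 million; first-round consumption changes by −c × ΔT = −0.644 × (−$13 million) = +$8.372 million.
Expenditure multiplier = 1/(1 − MPC) = 1/(1 − 0.644) = 1/0.356 ≈ 2.809.
The tax multiplier is −c × k ≈ −1.809, so ΔY = k × (−c·ΔT) = (+$8.372 million) / 0.356 ≈ +$24 million.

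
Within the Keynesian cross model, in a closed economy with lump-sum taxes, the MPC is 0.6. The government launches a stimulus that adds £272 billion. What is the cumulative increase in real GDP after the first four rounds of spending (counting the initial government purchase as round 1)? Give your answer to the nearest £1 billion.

Round 1 adds ΔG = £272 billion; each later round is MPC = 0.6 times the previous.
After 4 rounds: 272 + 163.2 + 97.92 + 58.752 = ΔG·(1 − c^4)/(1 − c) = 272 × (1 − 0.1296)/0.4 ≈ £592 billion.

£592 billion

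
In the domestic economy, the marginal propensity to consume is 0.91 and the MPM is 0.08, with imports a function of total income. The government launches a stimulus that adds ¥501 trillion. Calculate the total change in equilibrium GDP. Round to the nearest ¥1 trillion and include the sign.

+¥2,947 trillion

Government-spending multiplier = 1/(1 − c + m) = 1/(1 − 0.91 + 0.08) = 1/0.17 ≈ 5.882.
ΔY = k × ΔG = (+¥501 trillion) / 0.17 ≈ +¥2,947 trillion.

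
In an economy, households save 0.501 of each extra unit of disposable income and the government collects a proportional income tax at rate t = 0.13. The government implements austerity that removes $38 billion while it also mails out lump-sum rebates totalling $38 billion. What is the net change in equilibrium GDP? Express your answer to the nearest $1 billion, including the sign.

MPC = 1 − MPS = 1 − 0.501 = 0.499.
Expenditure multiplier = 1/(1 − c(1−t)) = 1/(1 − 0.499×0.87) = 1/0.56587 ≈ 1.767.
ΔG contributes k·ΔG = (−$38 billion) / 0.56587 ≈ −$67.2 billion.
ΔT of −$38 billion changes first-round spending by −c·ΔT = +$18.962 billion, contributing k·(−c·ΔT) = (+$18.962 billion) / 0.56587 ≈ +$33.5 billion.
Net ΔY = k(ΔG − c·ΔT) = (−$19.038 billion) / 0.56587 ≈ −$34 billion.

−$34 billion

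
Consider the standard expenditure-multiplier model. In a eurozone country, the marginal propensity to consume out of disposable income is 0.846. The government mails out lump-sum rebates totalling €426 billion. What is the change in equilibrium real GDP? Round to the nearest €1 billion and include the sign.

+€2,340 billion

A lump-sum tax change of −€426 billion shifts disposable income by +€426 billion; first-round consumption changes by −c × ΔT = −0.846 × (−€426 billion) = +€360.396 billion.
Expenditure multiplier = 1/(1 − MPC) = 1/(1 − 0.846) = 1/0.154 ≈ 6.494.
The tax multiplier is −c × k ≈ −5.494, so ΔY = k × (−c·ΔT) = (+€360.396 billion) / 0.154 ≈ +€2,340 billion.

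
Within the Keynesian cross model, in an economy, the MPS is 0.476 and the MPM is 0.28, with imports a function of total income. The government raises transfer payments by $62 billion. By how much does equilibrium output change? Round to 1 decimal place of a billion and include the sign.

MPC = 1 − MPS = 1 − 0.476 = 0.524.
The transfer change shifts disposable income by +$62 billion, so first-round consumption changes by c·ΔTR = 0.524 × (+$62 billion) = +$32.488 billion.
Expenditure multiplier = 1/(1 − c + m) = 1/(1 − 0.524 + 0.28) = 1/0.756 ≈ 1.323.
The transfer multiplier is c × k ≈ 0.693, so ΔY = k × (c·ΔTR) = (+$32.488 billion) / 0.756 ≈ +$43 billion.

+$43.0 billion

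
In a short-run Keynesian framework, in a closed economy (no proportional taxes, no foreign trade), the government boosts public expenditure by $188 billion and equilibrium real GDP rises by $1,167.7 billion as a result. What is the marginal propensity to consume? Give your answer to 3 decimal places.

Implied spending multiplier k = ΔY/ΔG = 1,167.7/188 ≈ 6.2112.
Since k = 1/(1 − MPC), MPC = 1 − 1/k = 1 − ΔG/ΔY = 1 − 188/1,167.7 ≈ 0.839.

0.839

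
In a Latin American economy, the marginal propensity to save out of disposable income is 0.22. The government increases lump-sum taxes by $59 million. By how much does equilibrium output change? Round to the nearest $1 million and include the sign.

MPC = 1 − MPS = 1 − 0.22 = 0.78.
A lump-sum tax change of +$59 million shifts disposable income by −$59 million; first-round consumption changes by −c × ΔT = −0.78 × (+$59 million) = −$46.02 million.
Expenditure multiplier = 1/(1 − MPC) = 1/(1 − 0.78) = 1/0.22 ≈ 4.545.
The tax multiplier is −c × k ≈ −3.545, so ΔY = k × (−c·ΔT) = (−$46.02 million) / 0.22 ≈ −$209 million.

−$209 million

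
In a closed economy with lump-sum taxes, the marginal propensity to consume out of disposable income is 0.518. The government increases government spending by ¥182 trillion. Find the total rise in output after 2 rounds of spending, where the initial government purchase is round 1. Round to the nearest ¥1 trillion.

Round 1 adds ΔG = ¥182 trillion; each later round is MPC = 0.518 times the previous.
After 2 rounds: 182 + 94.276 = ΔG·(1 − c^2)/(1 − c) = 182 × (1 − 0.268324)/0.482 ≈ ¥276 trillion.

¥276 trillion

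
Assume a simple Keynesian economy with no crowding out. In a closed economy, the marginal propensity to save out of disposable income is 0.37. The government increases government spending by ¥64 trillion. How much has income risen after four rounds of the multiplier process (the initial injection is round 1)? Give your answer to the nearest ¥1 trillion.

¥146 trillion

MPC = 1 − MPS = 1 − 0.37 = 0.63.
Round 1 adds ΔG = ¥64 trillion; each later round is MPC = 0.63 times the previous.
After 4 rounds: 64 + 40.32 + 25.4016 + 16.003008 = ΔG·(1 − c^4)/(1 − c) = 64 × (1 − 0.15752961)/0.37 ≈ ¥146 trillion.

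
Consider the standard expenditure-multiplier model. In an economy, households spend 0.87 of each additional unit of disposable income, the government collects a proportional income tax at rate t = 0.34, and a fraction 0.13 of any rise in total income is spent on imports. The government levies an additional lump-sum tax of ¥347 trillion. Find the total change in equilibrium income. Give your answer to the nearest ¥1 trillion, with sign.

−¥543 trillion

A lump-sum tax change of +¥347 trillion shifts disposable income by −¥347 trillion; first-round consumption changes by −c × ΔT = −0.87 × (+¥347 trillion) = −¥301.89 trillion.
Expenditure multiplier = 1/(1 − c(1−t) + m) = 1/(1 − 0.87×0.66 + 0.13) = 1/0.5558 ≈ 1.799.
The tax multiplier is −c × k ≈ −1.565, so ΔY = k × (−c·ΔT) = (−¥301.89 trillion) / 0.5558 ≈ −¥543 trillion.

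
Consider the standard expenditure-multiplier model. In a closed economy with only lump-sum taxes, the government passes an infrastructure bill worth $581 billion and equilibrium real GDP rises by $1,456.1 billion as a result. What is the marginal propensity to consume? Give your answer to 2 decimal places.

0.60

Implied spending multiplier k = ΔY/ΔG = 1,456.1/581 ≈ 2.5062.
Since k = 1/(1 − MPC), MPC = 1 − 1/k = 1 − ΔG/ΔY = 1 − 581/1,456.1 ≈ 0.60.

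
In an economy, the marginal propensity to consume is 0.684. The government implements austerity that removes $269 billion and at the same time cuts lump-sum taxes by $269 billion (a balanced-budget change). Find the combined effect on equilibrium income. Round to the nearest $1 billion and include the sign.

Expenditure multiplier = 1/(1 − MPC) = 1/(1 − 0.684) = 1/0.316 ≈ 3.165.
ΔG contributes k·ΔG = (−$269 billion) / 0.316 ≈ −$851.3 billion.
ΔT of −$269 billion changes first-round spending by −c·ΔT = +$183.996 billion, contributing k·(−c·ΔT) = (+$183.996 billion) / 0.316 ≈ +$582.3 billion.
With ΔG = ΔT and no other leakages, the balanced-budget multiplier is 1, so ΔY = ΔG = −$269 billion.

−$269 billion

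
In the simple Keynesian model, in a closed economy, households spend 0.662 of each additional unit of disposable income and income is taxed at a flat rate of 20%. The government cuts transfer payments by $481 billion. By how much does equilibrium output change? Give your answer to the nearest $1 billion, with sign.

The transfer change shifts disposable income by −$481 billion, so first-round consumption changes by c·ΔTR = 0.662 × (−$481 billion) = −$318.422 billion.
Expenditure multiplier = 1/(1 − c(1−t)) = 1/(1 − 0.662×0.8) = 1/0.4704 ≈ 2.126.
The transfer multiplier is c × k ≈ 1.407, so ΔY = k × (c·ΔTR) = (−$318.422 billion) / 0.4704 ≈ −$677 billion.

−$677 billion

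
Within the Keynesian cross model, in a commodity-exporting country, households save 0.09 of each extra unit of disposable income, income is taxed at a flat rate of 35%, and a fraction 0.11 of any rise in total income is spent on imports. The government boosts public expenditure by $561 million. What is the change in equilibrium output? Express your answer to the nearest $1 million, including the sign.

+$1,082 million

MPC = 1 − MPS = 1 − 0.09 = 0.91.
Government-spending multiplier = 1/(1 − c(1−t) + m) = 1/(1 − 0.91×0.65 + 0.11) = 1/0.5185 ≈ 1.929.
ΔY = k × ΔG = (+$561 million) / 0.5185 ≈ +$1,082 million.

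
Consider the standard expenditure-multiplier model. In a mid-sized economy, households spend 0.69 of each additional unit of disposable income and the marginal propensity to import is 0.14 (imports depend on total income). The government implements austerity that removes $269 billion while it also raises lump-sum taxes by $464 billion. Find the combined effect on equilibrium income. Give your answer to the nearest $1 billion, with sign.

Expenditure multiplier = 1/(1 − c + m) = 1/(1 − 0.69 + 0.14) = 1/0.45 ≈ 2.222.
ΔG contributes k·ΔG = (−$269 billion) / 0.45 ≈ −$597.8 billion.
ΔT of +$464 billion changes first-round spending by −c·ΔT = −$320.16 billion, contributing k·(−c·ΔT) = (−$320.16 billion) / 0.45 ≈ −$711.5 billion.
Net ΔY = k(ΔG − c·ΔT) = (−$589.16 billion) / 0.45 ≈ −$1,309 billion.

−$1,309 billion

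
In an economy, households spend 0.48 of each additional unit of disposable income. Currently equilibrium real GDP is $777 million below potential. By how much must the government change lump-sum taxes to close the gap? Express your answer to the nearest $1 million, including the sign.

Spending multiplier = 1/(1 − MPC) = 1/(1 − 0.48) = 1/0.52 ≈ 1.923.
Tax multiplier = −c·k = −0.48/0.52 ≈ −0.923. Need ΔY = +$777 million, so ΔT = ΔY/(−c·k) = −(+$777 million) × 0.52 / 0.48 ≈ −$842 million.
The government should cut lump-sum taxes by $842 million.

−$842 million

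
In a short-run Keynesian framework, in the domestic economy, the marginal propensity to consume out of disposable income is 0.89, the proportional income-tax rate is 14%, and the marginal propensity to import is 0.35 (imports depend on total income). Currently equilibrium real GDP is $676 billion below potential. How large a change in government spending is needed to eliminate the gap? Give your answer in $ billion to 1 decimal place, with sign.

Spending multiplier = 1/(1 − c(1−t) + m) = 1/(1 − 0.89×0.86 + 0.35) = 1/0.5846 ≈ 1.711.
Need ΔY = +$676 billion, so ΔG = ΔY/k = (+$676 billion) × 0.5846 ≈ +$395.2 billion.
The government should increase government spending by $395.2 billion.

+$395.2 billion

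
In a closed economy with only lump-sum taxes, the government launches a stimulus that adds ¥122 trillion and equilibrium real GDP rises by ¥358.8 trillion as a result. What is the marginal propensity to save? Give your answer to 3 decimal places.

Implied spending multiplier k = ΔY/ΔG = 358.8/122 ≈ 2.941.
Since k = 1/(1 − MPC), MPC = 1 − 1/k = 1 − ΔG/ΔY = 1 − 122/358.8 ≈ 0.660.
MPS = 1 − MPC = 0.340.

0.340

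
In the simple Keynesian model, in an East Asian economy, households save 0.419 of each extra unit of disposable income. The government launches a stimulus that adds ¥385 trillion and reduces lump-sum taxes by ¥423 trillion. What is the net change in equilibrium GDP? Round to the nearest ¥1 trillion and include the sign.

MPC = 1 − MPS = 1 − 0.419 = 0.581.
Expenditure multiplier = 1/(1 − MPC) = 1/(1 − 0.581) = 1/0.419 ≈ 2.387.
ΔG contributes k·ΔG = (+¥385 trillion) / 0.419 ≈ +¥918.9 trillion.
ΔT of −¥423 trillion changes first-round spending by −c·ΔT = +¥245.763 trillion, contributing k·(−c·ΔT) = (+¥245.763 trillion) / 0.419 ≈ +¥586.5 trillion.
Net ΔY = k(ΔG − c·ΔT) = (+¥630.763 trillion) / 0.419 ≈ +¥1,505 trillion.

+¥1,505 trillion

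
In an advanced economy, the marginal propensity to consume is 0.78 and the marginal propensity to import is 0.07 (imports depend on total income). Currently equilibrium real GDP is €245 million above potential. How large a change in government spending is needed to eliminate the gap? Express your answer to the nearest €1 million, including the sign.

−€71 million

Spending multiplier = 1/(1 − c + m) = 1/(1 − 0.78 + 0.07) = 1/0.29 ≈ 3.448.
Need ΔY = −€245 million, so ΔG = ΔY/k = (−€245 million) × 0.29 ≈ −€71 million.
The government should cut government spending by €71 million.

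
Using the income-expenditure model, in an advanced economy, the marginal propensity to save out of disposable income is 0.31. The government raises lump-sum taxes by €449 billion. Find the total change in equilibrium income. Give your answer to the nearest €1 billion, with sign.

MPC = 1 − MPS = 1 − 0.31 = 0.69.
A lump-sum tax change of +€449 billion shifts disposable income by −€449 billion; first-round consumption changes by −c × ΔT = −0.69 × (+€449 billion) = −€309.81 billion.
Expenditure multiplier = 1/(1 − MPC) = 1/(1 − 0.69) = 1/0.31 ≈ 3.226.
The tax multiplier is −c × k ≈ −2.226, so ΔY = k × (−c·ΔT) = (−€309.81 billion) / 0.31 ≈ −€999 billion.

−€999 billion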